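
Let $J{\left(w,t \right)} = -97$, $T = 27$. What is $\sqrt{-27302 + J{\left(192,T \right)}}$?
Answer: $i \sqrt{27399} \approx 165.53 i$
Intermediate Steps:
$\sqrt{-27302 + J{\left(192,T \right)}} = \sqrt{-27302 - 97} = \sqrt{-27399} = i \sqrt{27399}$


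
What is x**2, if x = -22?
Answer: 484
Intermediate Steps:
x**2 = (-22)**2 = 484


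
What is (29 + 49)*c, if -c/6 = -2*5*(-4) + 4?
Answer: -20592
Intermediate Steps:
c = -264 (c = -6*(-2*5*(-4) + 4) = -6*(-10*(-4) + 4) = -6*(40 + 4) = -6*44 = -264)
(29 + 49)*c = (29 + 49)*(-264) = 78*(-264) = -20592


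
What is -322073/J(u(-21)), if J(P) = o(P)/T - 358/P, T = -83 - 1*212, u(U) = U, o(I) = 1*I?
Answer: -1995242235/106051 ≈ -18814.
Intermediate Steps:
o(I) = I
T = -295 (T = -83 - 212 = -295)
J(P) = -358/P - P/295 (J(P) = P/(-295) - 358/P = P*(-1/295) - 358/P = -P/295 - 358/P = -358/P - P/295)
-322073/J(u(-21)) = -322073/(-358/(-21) - 1/295*(-21)) = -322073/(-358*(-1/21) + 21/295) = -322073/(358/21 + 21/295) = -322073/106051/6195 = -322073*6195/106051 = -1995242235/106051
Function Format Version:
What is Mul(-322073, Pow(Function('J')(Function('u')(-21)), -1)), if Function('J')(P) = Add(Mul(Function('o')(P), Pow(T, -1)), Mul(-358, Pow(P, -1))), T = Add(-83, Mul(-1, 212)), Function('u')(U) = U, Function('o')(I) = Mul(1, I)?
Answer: Rational(-1995242235, 106051) ≈ -18814.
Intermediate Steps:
Function('o')(I) = I
T = -295 (T = Add(-83, -212) = -295)
Function('J')(P) = Add(Mul(-358, Pow(P, -1)), Mul(Rational(-1, 295), P)) (Function('J')(P) = Add(Mul(P, Pow(-295, -1)), Mul(-358, Pow(P, -1))) = Add(Mul(P, Rational(-1, 295)), Mul(-358, Pow(P, -1))) = Add(Mul(Rational(-1, 295), P), Mul(-358, Pow(P, -1))) = Add(Mul(-358, Pow(P, -1)), Mul(Rational(-1, 295), P)))
Mul(-322073, Pow(Function('J')(Function('u')(-21)), -1)) = Mul(-322073, Pow(Add(Mul(-358, Pow(-21, -1)), Mul(Rational(-1, 295), -21)), -1)) = Mul(-322073, Pow(Add(Mul(-358, Rational(-1, 21)), Rational(21, 295)), -1)) = Mul(-322073, Pow(Add(Rational(358, 21), Rational(21, 295)), -1)) = Mul(-322073, Pow(Rational(106051, 6195), -1)) = Mul(-322073, Rational(6195, 106051)) = Rational(-1995242235, 106051)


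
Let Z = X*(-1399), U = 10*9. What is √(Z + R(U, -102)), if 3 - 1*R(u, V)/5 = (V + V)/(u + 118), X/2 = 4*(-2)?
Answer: √15145039/26 ≈ 149.68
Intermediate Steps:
X = -16 (X = 2*(4*(-2)) = 2*(-8) = -16)
U = 90
R(u, V) = 15 - 10*V/(118 + u) (R(u, V) = 15 - 5*(V + V)/(u + 118) = 15 - 5*2*V/(118 + u) = 15 - 10*V/(118 + u))
Z = 22384 (Z = -16*(-1399) = 22384)
√(Z + R(U, -102)) = √(22384 + 5*(354 - 2*(-102) + 3*90)/(118 + 90)) = √(22384 + 5*(354 + 204 + 270)/208) = √(22384 + 5*(1/208)*828) = √(22384 + 1035/52) = √(1165003/52) = √15145039/26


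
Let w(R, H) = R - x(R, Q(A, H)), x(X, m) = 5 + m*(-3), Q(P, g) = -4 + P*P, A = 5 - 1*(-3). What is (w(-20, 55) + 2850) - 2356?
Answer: 649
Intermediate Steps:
A = 8 (A = 5 + 3 = 8)
Q(P, g) = -4 + P**2
x(X, m) = 5 - 3*m
w(R, H) = 175 + R (w(R, H) = R - (5 - 3*(-4 + 8**2)) = R - (5 - 3*(-4 + 64)) = R - (5 - 3*60) = R - (5 - 180) = R - 1*(-175) = R + 175 = 175 + R)
(w(-20, 55) + 2850) - 2356 = ((175 - 20) + 2850) - 2356 = (155 + 2850) - 2356 = 3005 - 2356 = 649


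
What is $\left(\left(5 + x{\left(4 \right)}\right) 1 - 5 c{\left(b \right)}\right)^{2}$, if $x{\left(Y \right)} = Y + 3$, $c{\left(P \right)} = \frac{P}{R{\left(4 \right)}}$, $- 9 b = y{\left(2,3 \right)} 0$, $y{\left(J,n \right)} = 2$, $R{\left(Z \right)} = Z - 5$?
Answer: $144$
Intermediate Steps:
$R{\left(Z \right)} = -5 + Z$ ($R{\left(Z \right)} = Z - 5 = -5 + Z$)
$b = 0$ ($b = - \frac{2 \cdot 0}{9} = \left(- \frac{1}{9}\right) 0 = 0$)
$c{\left(P \right)} = - P$ ($c{\left(P \right)} = \frac{P}{-5 + 4} = \frac{P}{-1} = P \left(-1\right) = - P$)
$x{\left(Y \right)} = 3 + Y$
$\left(\left(5 + x{\left(4 \right)}\right) 1 - 5 c{\left(b \right)}\right)^{2} = \left(\left(5 + \left(3 + 4\right)\right) 1 - 5 \left(\left(-1\right) 0\right)\right)^{2} = \left(\left(5 + 7\right) 1 - 0\right)^{2} = \left(12 \cdot 1 + 0\right)^{2} = \left(12 + 0\right)^{2} = 12^{2} = 144$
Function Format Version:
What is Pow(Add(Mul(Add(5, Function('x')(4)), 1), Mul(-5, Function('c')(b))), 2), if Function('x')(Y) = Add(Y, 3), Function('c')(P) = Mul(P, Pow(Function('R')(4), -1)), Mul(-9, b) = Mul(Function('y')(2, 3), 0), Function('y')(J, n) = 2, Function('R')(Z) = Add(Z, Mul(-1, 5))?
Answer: 144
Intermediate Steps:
Function('R')(Z) = Add(-5, Z) (Function('R')(Z) = Add(Z, -5) = Add(-5, Z))
b = 0 (b = Mul(Rational(-1, 9), Mul(2, 0)) = Mul(Rational(-1, 9), 0) = 0)
Function('c')(P) = Mul(-1, P) (Function('c')(P) = Mul(P, Pow(Add(-5, 4), -1)) = Mul(P, Pow(-1, -1)) = Mul(P, -1) = Mul(-1, P))
Function('x')(Y) = Add(3, Y)
Pow(Add(Mul(Add(5, Function('x')(4)), 1), Mul(-5, Function('c')(b))), 2) = Pow(Add(Mul(Add(5, Add(3, 4)), 1), Mul(-5, Mul(-1, 0))), 2) = Pow(Add(Mul(Add(5, 7), 1), Mul(-5, 0)), 2) = Pow(Add(Mul(12, 1), 0), 2) = Pow(Add(12, 0), 2) = Pow(12, 2) = 144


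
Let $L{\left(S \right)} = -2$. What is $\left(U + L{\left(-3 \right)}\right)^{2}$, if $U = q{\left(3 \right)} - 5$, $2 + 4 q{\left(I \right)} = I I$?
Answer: $\frac{441}{16} \approx 27.563$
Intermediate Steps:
$q{\left(I \right)} = - \frac{1}{2} + \frac{I^{2}}{4}$ ($q{\left(I \right)} = - \frac{1}{2} + \frac{I I}{4} = - \frac{1}{2} + \frac{I^{2}}{4}$)
$U = - \frac{13}{4}$ ($U = \left(- \frac{1}{2} + \frac{3^{2}}{4}\right) - 5 = \left(- \frac{1}{2} + \frac{1}{4} \cdot 9\right) - 5 = \left(- \frac{1}{2} + \frac{9}{4}\right) - 5 = \frac{7}{4} - 5 = - \frac{13}{4} \approx -3.25$)
$\left(U + L{\left(-3 \right)}\right)^{2} = \left(- \frac{13}{4} - 2\right)^{2} = \left(- \frac{21}{4}\right)^{2} = \frac{441}{16}$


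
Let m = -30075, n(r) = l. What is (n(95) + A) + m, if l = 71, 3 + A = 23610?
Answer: -6397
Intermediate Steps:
A = 23607 (A = -3 + 23610 = 23607)
n(r) = 71
(n(95) + A) + m = (71 + 23607) - 30075 = 23678 - 30075 = -6397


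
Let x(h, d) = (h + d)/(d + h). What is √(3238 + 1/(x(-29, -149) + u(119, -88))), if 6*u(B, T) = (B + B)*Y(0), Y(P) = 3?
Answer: √11656830/60 ≈ 56.904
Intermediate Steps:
x(h, d) = 1 (x(h, d) = (d + h)/(d + h) = 1)
u(B, T) = B (u(B, T) = ((B + B)*3)/6 = ((2*B)*3)/6 = (6*B)/6 = B)
√(3238 + 1/(x(-29, -149) + u(119, -88))) = √(3238 + 1/(1 + 119)) = √(3238 + 1/120) = √(388561/120) = √11656830/60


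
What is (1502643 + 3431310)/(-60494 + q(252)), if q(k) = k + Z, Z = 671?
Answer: -548217/6619 ≈ -82.825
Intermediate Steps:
q(k) = 671 + k (q(k) = k + 671 = 671 + k)
(1502643 + 3431310)/(-60494 + q(252)) = (1502643 + 3431310)/(-60494 + (671 + 252)) = 4933953/(-60494 + 923) = 4933953/(-59571) = 4933953*(-1/59571) = -548217/6619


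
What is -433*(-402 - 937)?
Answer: 579787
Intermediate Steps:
-433*(-402 - 937) = -433*(-1339) = 579787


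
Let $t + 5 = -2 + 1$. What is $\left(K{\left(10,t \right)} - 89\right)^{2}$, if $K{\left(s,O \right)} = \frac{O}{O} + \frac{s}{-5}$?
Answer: $8100$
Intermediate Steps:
$t = -6$ ($t = -5 + \left(-2 + 1\right) = -5 - 1 = -6$)
$K{\left(s,O \right)} = 1 - \frac{s}{5}$ ($K{\left(s,O \right)} = 1 + s \left(- \frac{1}{5}\right) = 1 - \frac{s}{5}$)
$\left(K{\left(10,t \right)} - 89\right)^{2} = \left(\left(1 - 2\right) - 89\right)^{2} = \left(-1 - 89\right)^{2} = \left(-90\right)^{2} = 8100$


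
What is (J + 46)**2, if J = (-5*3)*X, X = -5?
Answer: 14641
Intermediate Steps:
J = 75 (J = -5*3*(-5) = -15*(-5) = 75)
(J + 46)**2 = (75 + 46)**2 = 121**2 = 14641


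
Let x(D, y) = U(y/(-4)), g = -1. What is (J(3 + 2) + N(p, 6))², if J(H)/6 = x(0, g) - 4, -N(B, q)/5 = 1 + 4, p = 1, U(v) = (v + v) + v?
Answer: 7921/4 ≈ 1980.3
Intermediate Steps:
U(v) = 3*v (U(v) = 2*v + v = 3*v)
N(B, q) = -25 (N(B, q) = -5*(1 + 4) = -5*5 = -25)
x(D, y) = -3*y/4 (x(D, y) = 3*(y/(-4)) = 3*(y*(-¼)) = 3*(-y/4) = -3*y/4)
J(H) = -39/2 (J(H) = 6*(-¾*(-1) - 4) = 6*(¾ - 4) = 6*(-13/4) = -39/2)
(J(3 + 2) + N(p, 6))² = (-39/2 - 25)² = (-89/2)² = 7921/4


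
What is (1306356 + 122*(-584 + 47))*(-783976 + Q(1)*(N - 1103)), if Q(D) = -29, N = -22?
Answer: -932307877542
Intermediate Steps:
(1306356 + 122*(-584 + 47))*(-783976 + Q(1)*(N - 1103)) = (1306356 + 122*(-584 + 47))*(-783976 - 29*(-22 - 1103)) = (1306356 + 122*(-537))*(-783976 - 29*(-1125)) = (1306356 - 65514)*(-783976 + 32625) = 1240842*(-751351) = -932307877542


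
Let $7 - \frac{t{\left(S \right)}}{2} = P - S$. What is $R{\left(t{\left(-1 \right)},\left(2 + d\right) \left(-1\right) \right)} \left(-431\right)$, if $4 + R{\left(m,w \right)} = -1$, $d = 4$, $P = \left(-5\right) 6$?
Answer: $2155$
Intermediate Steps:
$P = -30$
$t{\left(S \right)} = 74 + 2 S$ ($t{\left(S \right)} = 14 - 2 \left(-30 - S\right) = 14 + \left(60 + 2 S\right) = 74 + 2 S$)
$R{\left(m,w \right)} = -5$ ($R{\left(m,w \right)} = -4 - 1 = -5$)
$R{\left(t{\left(-1 \right)},\left(2 + d\right) \left(-1\right) \right)} \left(-431\right) = \left(-5\right) \left(-431\right) = 2155$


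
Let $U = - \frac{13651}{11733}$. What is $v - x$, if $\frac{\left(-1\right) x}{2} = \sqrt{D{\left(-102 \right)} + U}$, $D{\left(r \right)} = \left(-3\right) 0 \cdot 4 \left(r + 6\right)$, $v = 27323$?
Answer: $27323 + \frac{2 i \sqrt{160167183}}{11733} \approx 27323.0 + 2.1573 i$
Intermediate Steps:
$U = - \frac{13651}{11733}$ ($U = \left(-13651\right) \frac{1}{11733} = - \frac{13651}{11733} \approx -1.1635$)
$D{\left(r \right)} = 0$ ($D{\left(r \right)} = 0 \cdot 4 \left(6 + r\right) = 0 \left(24 + 4 r\right) = 0$)
$x = - \frac{2 i \sqrt{160167183}}{11733}$ ($x = - 2 \sqrt{0 - \frac{13651}{11733}} = - 2 \sqrt{- \frac{13651}{11733}} = - 2 \frac{i \sqrt{160167183}}{11733} = - \frac{2 i \sqrt{160167183}}{11733} \approx - 2.1573 i$)
$v - x = 27323 - - \frac{2 i \sqrt{160167183}}{11733} = 27323 + \frac{2 i \sqrt{160167183}}{11733}$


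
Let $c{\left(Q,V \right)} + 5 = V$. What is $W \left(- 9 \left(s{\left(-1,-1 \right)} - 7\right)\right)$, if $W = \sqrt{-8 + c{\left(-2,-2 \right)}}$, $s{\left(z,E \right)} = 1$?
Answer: $54 i \sqrt{15} \approx 209.14 i$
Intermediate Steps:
$c{\left(Q,V \right)} = -5 + V$
$W = i \sqrt{15}$ ($W = \sqrt{-8 - 7} = \sqrt{-15} = i \sqrt{15} \approx 3.873 i$)
$W \left(- 9 \left(s{\left(-1,-1 \right)} - 7\right)\right) = i \sqrt{15} \left(- 9 \left(1 - 7\right)\right) = i \sqrt{15} \left(\left(-9\right) \left(-6\right)\right) = i \sqrt{15} \cdot 54 = 54 i \sqrt{15}$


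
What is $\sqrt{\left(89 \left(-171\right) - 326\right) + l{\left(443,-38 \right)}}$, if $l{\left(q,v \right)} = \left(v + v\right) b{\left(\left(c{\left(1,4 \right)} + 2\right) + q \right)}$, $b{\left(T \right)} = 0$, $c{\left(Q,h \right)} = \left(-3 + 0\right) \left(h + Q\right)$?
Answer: $i \sqrt{15545} \approx 124.68 i$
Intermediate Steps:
$c{\left(Q,h \right)} = - 3 Q - 3 h$ ($c{\left(Q,h \right)} = - 3 \left(Q + h\right) = - 3 Q - 3 h$)
$l{\left(q,v \right)} = 0$ ($l{\left(q,v \right)} = \left(v + v\right) 0 = 2 v 0 = 0$)
$\sqrt{\left(89 \left(-171\right) - 326\right) + l{\left(443,-38 \right)}} = \sqrt{\left(89 \left(-171\right) - 326\right) + 0} = \sqrt{\left(-15219 - 326\right) + 0} = \sqrt{-15545 + 0} = \sqrt{-15545} = i \sqrt{15545}$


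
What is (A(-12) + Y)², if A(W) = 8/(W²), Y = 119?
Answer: 4592449/324 ≈ 14174.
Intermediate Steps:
A(W) = 8/W²
(A(-12) + Y)² = (8/(-12)² + 119)² = (8*(1/144) + 119)² = (1/18 + 119)² = (2143/18)² = 4592449/324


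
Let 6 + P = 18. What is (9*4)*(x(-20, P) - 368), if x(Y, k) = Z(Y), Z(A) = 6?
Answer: -13032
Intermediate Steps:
P = 12 (P = -6 + 18 = 12)
x(Y, k) = 6
(9*4)*(x(-20, P) - 368) = (9*4)*(6 - 368) = 36*(-362) = -13032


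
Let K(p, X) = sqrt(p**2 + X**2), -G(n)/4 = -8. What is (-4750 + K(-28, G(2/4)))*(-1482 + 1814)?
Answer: -1577000 + 1328*sqrt(113) ≈ -1.5629e+6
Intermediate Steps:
G(n) = 32 (G(n) = -4*(-8) = 32)
K(p, X) = sqrt(X**2 + p**2)
(-4750 + K(-28, G(2/4)))*(-1482 + 1814) = (-4750 + sqrt(32**2 + (-28)**2))*(-1482 + 1814) = (-4750 + sqrt(1024 + 784))*332 = (-4750 + sqrt(1808))*332 = (-4750 + 4*sqrt(113))*332 = -1577000 + 1328*sqrt(113)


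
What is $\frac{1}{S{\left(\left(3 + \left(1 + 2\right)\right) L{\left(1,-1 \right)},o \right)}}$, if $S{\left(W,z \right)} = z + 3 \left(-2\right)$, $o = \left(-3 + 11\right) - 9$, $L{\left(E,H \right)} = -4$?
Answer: $- \frac{1}{7} \approx -0.14286$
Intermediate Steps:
$o = -1$ ($o = 8 - 9 = -1$)
$S{\left(W,z \right)} = -6 + z$ ($S{\left(W,z \right)} = z - 6 = -6 + z$)
$\frac{1}{S{\left(\left(3 + \left(1 + 2\right)\right) L{\left(1,-1 \right)},o \right)}} = \frac{1}{-6 - 1} = \frac{1}{-7} = - \frac{1}{7}$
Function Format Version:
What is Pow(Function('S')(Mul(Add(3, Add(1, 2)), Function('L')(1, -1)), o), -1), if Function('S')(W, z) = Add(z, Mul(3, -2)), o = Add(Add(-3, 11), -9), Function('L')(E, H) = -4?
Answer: Rational(-1, 7) ≈ -0.14286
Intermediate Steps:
o = -1 (o = Add(8, -9) = -1)
Function('S')(W, z) = Add(-6, z) (Function('S')(W, z) = Add(z, -6) = Add(-6, z))
Pow(Function('S')(Mul(Add(3, Add(1, 2)), Function('L')(1, -1)), o), -1) = Pow(Add(-6, -1), -1) = Pow(-7, -1) = Rational(-1, 7)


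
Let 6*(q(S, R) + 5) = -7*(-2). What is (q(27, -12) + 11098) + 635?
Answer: 35191/3 ≈ 11730.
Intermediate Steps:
q(S, R) = -8/3 (q(S, R) = -5 + (-7*(-2))/6 = -5 + (⅙)*14 = -5 + 7/3 = -8/3)
(q(27, -12) + 11098) + 635 = (-8/3 + 11098) + 635 = 33286/3 + 635 = 35191/3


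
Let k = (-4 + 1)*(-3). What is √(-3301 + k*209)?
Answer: 2*I*√355 ≈ 37.683*I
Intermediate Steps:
k = 9 (k = -3*(-3) = 9)
√(-3301 + k*209) = √(-3301 + 9*209) = √(-3301 + 1881) = √(-1420) = 2*I*√355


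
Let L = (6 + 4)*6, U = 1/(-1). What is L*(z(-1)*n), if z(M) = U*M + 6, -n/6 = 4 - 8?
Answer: 10080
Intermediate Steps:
U = -1
n = 24 (n = -6*(4 - 8) = -6*(-4) = 24)
z(M) = 6 - M (z(M) = -M + 6 = 6 - M)
L = 60 (L = 10*6 = 60)
L*(z(-1)*n) = 60*((6 - 1*(-1))*24) = 60*((6 + 1)*24) = 60*(7*24) = 60*168 = 10080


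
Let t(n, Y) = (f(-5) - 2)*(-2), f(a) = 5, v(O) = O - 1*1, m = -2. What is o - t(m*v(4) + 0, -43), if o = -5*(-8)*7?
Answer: 286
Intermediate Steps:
o = 280 (o = 40*7 = 280)
v(O) = -1 + O (v(O) = O - 1 = -1 + O)
t(n, Y) = -6 (t(n, Y) = (5 - 2)*(-2) = 3*(-2) = -6)
o - t(m*v(4) + 0, -43) = 280 - 1*(-6) = 280 + 6 = 286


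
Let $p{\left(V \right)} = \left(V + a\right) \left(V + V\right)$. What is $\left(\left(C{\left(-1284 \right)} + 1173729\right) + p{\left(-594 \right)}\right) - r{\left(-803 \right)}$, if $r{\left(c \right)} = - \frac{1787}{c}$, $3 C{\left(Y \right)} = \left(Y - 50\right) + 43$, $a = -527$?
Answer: $\frac{6034652059}{2409} \approx 2.505 \cdot 10^{6}$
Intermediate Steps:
$C{\left(Y \right)} = - \frac{7}{3} + \frac{Y}{3}$ ($C{\left(Y \right)} = \frac{\left(Y - 50\right) + 43}{3} = \frac{\left(-50 + Y\right) + 43}{3} = \frac{-7 + Y}{3} = - \frac{7}{3} + \frac{Y}{3}$)
$p{\left(V \right)} = 2 V \left(-527 + V\right)$ ($p{\left(V \right)} = \left(V - 527\right) \left(V + V\right) = \left(-527 + V\right) 2 V = 2 V \left(-527 + V\right)$)
$\left(\left(C{\left(-1284 \right)} + 1173729\right) + p{\left(-594 \right)}\right) - r{\left(-803 \right)} = \left(\left(\left(- \frac{7}{3} + \frac{1}{3} \left(-1284\right)\right) + 1173729\right) + 2 \left(-594\right) \left(-527 - 594\right)\right) - - \frac{1787}{-803} = \left(\left(\left(- \frac{7}{3} - 428\right) + 1173729\right) + 2 \left(-594\right) \left(-1121\right)\right) - \left(-1787\right) \left(- \frac{1}{803}\right) = \left(\left(- \frac{1291}{3} + 1173729\right) + 1331748\right) - \frac{1787}{803} = \left(\frac{3519896}{3} + 1331748\right) - \frac{1787}{803} = \frac{7515140}{3} - \frac{1787}{803} = \frac{6034652059}{2409}$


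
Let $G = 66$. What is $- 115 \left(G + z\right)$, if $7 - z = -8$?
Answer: $-9315$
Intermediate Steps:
$z = 15$ ($z = 7 - -8 = 7 + 8 = 15$)
$- 115 \left(G + z\right) = - 115 \left(66 + 15\right) = \left(-115\right) 81 = -9315$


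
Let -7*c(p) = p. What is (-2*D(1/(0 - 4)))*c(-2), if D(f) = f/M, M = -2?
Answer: -1/14 ≈ -0.071429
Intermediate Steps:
c(p) = -p/7
D(f) = -f/2 (D(f) = f/(-2) = f*(-½) = -f/2)
(-2*D(1/(0 - 4)))*c(-2) = (-(-1)/(0 - 4))*(-⅐*(-2)) = -(-1)/(-4)*(2/7) = -(-1)*(-1)/4*(2/7) = -2*⅛*(2/7) = -¼*2/7 = -1/14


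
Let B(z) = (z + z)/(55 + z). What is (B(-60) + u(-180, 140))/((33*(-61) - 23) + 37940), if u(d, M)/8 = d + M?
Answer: -37/4488 ≈ -0.0082442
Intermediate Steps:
u(d, M) = 8*M + 8*d (u(d, M) = 8*(d + M) = 8*(M + d) = 8*M + 8*d)
B(z) = 2*z/(55 + z) (B(z) = (2*z)/(55 + z) = 2*z/(55 + z))
(B(-60) + u(-180, 140))/((33*(-61) - 23) + 37940) = (2*(-60)/(55 - 60) + (8*140 + 8*(-180)))/((33*(-61) - 23) + 37940) = (2*(-60)/(-5) + (1120 - 1440))/((-2013 - 23) + 37940) = (2*(-60)*(-⅕) - 320)/(-2036 + 37940) = (24 - 320)/35904 = -296*1/35904 = -37/4488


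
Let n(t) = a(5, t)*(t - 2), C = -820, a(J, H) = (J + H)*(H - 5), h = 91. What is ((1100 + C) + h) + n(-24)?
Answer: -13955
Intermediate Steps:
a(J, H) = (-5 + H)*(H + J) (a(J, H) = (H + J)*(-5 + H) = (-5 + H)*(H + J))
n(t) = (-25 + t²)*(-2 + t) (n(t) = (t² - 5*t - 5*5 + t*5)*(t - 2) = (t² - 5*t - 25 + 5*t)*(-2 + t) = (-25 + t²)*(-2 + t))
((1100 + C) + h) + n(-24) = ((1100 - 820) + 91) + (-25 + (-24)²)*(-2 - 24) = (280 + 91) + (-25 + 576)*(-26) = 371 + 551*(-26) = 371 - 14326 = -13955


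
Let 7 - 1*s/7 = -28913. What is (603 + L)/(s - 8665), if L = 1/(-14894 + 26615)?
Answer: 7067764/2271236775 ≈ 0.0031119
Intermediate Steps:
s = 202440 (s = 49 - 7*(-28913) = 49 + 202391 = 202440)
L = 1/11721 ≈ 8.5317e-5
(603 + L)/(s - 8665) = (603 + 1/11721)/(202440 - 8665) = (7067764/11721)/193775 = (7067764/11721)*(1/193775) = 7067764/2271236775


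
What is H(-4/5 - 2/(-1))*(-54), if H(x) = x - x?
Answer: 0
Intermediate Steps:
H(x) = 0
H(-4/5 - 2/(-1))*(-54) = 0*(-54) = 0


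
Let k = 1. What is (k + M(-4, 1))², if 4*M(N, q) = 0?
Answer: 1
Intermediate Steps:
M(N, q) = 0 (M(N, q) = (¼)*0 = 0)
(k + M(-4, 1))² = (1 + 0)² = 1² = 1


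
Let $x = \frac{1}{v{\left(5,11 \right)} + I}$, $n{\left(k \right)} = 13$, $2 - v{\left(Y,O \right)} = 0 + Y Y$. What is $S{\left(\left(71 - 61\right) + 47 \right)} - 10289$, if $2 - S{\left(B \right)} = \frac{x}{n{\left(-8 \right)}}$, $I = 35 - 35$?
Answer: $- \frac{3075812}{299} \approx -10287.0$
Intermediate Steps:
$I = 0$ ($I = 35 - 35 = 0$)
$v{\left(Y,O \right)} = 2 - Y^{2}$ ($v{\left(Y,O \right)} = 2 - \left(0 + Y Y\right) = 2 - \left(0 + Y^{2}\right) = 2 - Y^{2}$)
$x = - \frac{1}{23}$ ($x = \frac{1}{\left(2 - 5^{2}\right) + 0} = \frac{1}{\left(2 - 25\right) + 0} = \frac{1}{-23 + 0} = \frac{1}{-23} = - \frac{1}{23} \approx -0.043478$)
$S{\left(B \right)} = \frac{599}{299}$ ($S{\left(B \right)} = 2 - - \frac{1}{23 \cdot 13} = 2 - \left(- \frac{1}{23}\right) \frac{1}{13} = 2 - - \frac{1}{299} = 2 + \frac{1}{299} = \frac{599}{299}$)
$S{\left(\left(71 - 61\right) + 47 \right)} - 10289 = \frac{599}{299} - 10289 = - \frac{3075812}{299}$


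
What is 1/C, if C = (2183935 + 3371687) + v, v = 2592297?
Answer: 1/8147919 ≈ 1.2273e-7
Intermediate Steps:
C = 8147919 (C = (2183935 + 3371687) + 2592297 = 5555622 + 2592297 = 8147919)
1/C = 1/8147919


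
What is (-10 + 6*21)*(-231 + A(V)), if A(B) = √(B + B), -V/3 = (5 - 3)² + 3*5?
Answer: -26796 + 116*I*√114 ≈ -26796.0 + 1238.5*I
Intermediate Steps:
V = -57 (V = -3*((5 - 3)² + 3*5) = -3*(2² + 15) = -3*(4 + 15) = -3*19 = -57)
A(B) = √2*√B (A(B) = √(2*B) = √2*√B)
(-10 + 6*21)*(-231 + A(V)) = (-10 + 6*21)*(-231 + √2*√(-57)) = (-10 + 126)*(-231 + √2*(I*√57)) = 116*(-231 + I*√114) = -26796 + 116*I*√114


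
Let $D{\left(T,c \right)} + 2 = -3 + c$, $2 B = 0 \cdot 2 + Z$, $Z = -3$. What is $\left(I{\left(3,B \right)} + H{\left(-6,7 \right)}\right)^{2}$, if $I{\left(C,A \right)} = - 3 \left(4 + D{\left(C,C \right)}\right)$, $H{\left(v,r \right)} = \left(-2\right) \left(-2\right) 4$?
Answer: $100$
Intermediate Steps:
$H{\left(v,r \right)} = 16$ ($H{\left(v,r \right)} = 4 \cdot 4 = 16$)
$B = - \frac{3}{2}$ ($B = \frac{0 \cdot 2 - 3}{2} = \frac{0 - 3}{2} = \frac{1}{2} \left(-3\right) = - \frac{3}{2} \approx -1.5$)
$D{\left(T,c \right)} = -5 + c$ ($D{\left(T,c \right)} = -2 + \left(-3 + c\right) = -5 + c$)
$I{\left(C,A \right)} = 3 - 3 C$ ($I{\left(C,A \right)} = - 3 \left(4 + \left(-5 + C\right)\right) = - 3 \left(-1 + C\right) = 3 - 3 C$)
$\left(I{\left(3,B \right)} + H{\left(-6,7 \right)}\right)^{2} = \left(\left(3 - 9\right) + 16\right)^{2} = \left(-6 + 16\right)^{2} = 10^{2} = 100$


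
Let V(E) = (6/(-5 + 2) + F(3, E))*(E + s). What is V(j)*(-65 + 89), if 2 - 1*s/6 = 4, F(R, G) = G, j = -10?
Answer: 6336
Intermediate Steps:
s = -12 (s = 12 - 6*4 = 12 - 24 = -12)
V(E) = (-12 + E)*(-2 + E) (V(E) = (6/(-5 + 2) + E)*(E - 12) = (6/(-3) + E)*(-12 + E) = (6*(-⅓) + E)*(-12 + E) = (-2 + E)*(-12 + E) = (-12 + E)*(-2 + E))
V(j)*(-65 + 89) = (24 + (-10)² - 14*(-10))*(-65 + 89) = (24 + 100 + 140)*24 = 264*24 = 6336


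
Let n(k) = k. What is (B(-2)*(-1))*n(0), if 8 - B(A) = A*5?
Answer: 0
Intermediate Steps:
B(A) = 8 - 5*A (B(A) = 8 - A*5 = 8 - 5*A)
(B(-2)*(-1))*n(0) = ((8 - 5*(-2))*(-1))*0 = ((8 + 10)*(-1))*0 = (18*(-1))*0 = -18*0 = 0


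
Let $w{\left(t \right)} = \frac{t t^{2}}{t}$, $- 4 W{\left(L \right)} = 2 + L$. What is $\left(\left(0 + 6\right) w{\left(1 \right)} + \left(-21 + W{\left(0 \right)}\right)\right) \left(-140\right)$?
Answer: $2170$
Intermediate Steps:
$W{\left(L \right)} = - \frac{1}{2} - \frac{L}{4}$ ($W{\left(L \right)} = - \frac{2 + L}{4} = - \frac{1}{2} - \frac{L}{4}$)
$w{\left(t \right)} = t^{2}$ ($w{\left(t \right)} = \frac{t^{3}}{t} = t^{2}$)
$\left(\left(0 + 6\right) w{\left(1 \right)} + \left(-21 + W{\left(0 \right)}\right)\right) \left(-140\right) = \left(\left(0 + 6\right) 1^{2} - \frac{43}{2}\right) \left(-140\right) = \left(6 \cdot 1 + \left(-21 + \left(- \frac{1}{2} + 0\right)\right)\right) \left(-140\right) = \left(6 - \frac{43}{2}\right) \left(-140\right) = \left(- \frac{31}{2}\right) \left(-140\right) = 2170$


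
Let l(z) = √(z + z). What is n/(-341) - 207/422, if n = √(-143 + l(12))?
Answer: -207/422 - I*√(143 - 2*√6)/341 ≈ -0.49052 - 0.034462*I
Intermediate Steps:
l(z) = √2*√z (l(z) = √(2*z) = √2*√z)
n = √(-143 + 2*√6) (n = √(-143 + √2*√12) = √(-143 + √2*(2*√3)) = √(-143 + 2*√6) ≈ 11.752*I)
n/(-341) - 207/422 = √(-143 + 2*√6)/(-341) - 207/422 = √(-143 + 2*√6)*(-1/341) - 207*1/422 = -√(-143 + 2*√6)/341 - 207/422 = -207/422 - √(-143 + 2*√6)/341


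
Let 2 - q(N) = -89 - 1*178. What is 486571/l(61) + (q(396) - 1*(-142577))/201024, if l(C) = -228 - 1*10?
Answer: -24444612839/11960928 ≈ -2043.7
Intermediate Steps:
q(N) = 269 (q(N) = 2 - (-89 - 1*178) = 2 - (-89 - 178) = 2 - 1*(-267) = 2 + 267 = 269)
l(C) = -238 (l(C) = -228 - 10 = -238)
486571/l(61) + (q(396) - 1*(-142577))/201024 = 486571/(-238) + (269 - 1*(-142577))/201024 = 486571*(-1/238) + (269 + 142577)*(1/201024) = -486571/238 + 142846*(1/201024) = -486571/238 + 71423/100512 = -24444612839/11960928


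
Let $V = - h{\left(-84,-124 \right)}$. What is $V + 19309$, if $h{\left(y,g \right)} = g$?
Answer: $19433$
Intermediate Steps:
$V = 124$ ($V = \left(-1\right) \left(-124\right) = 124$)
$V + 19309 = 124 + 19309 = 19433$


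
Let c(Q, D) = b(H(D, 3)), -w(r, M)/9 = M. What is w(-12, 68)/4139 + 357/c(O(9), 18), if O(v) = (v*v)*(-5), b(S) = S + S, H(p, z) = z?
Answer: 491317/8278 ≈ 59.352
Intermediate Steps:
b(S) = 2*S
w(r, M) = -9*M
O(v) = -5*v**2 (O(v) = v**2*(-5) = -5*v**2)
c(Q, D) = 6 (c(Q, D) = 2*3 = 6)
w(-12, 68)/4139 + 357/c(O(9), 18) = -9*68/4139 + 357/6 = -612*1/4139 + 357*(1/6) = -612/4139 + 119/2 = 491317/8278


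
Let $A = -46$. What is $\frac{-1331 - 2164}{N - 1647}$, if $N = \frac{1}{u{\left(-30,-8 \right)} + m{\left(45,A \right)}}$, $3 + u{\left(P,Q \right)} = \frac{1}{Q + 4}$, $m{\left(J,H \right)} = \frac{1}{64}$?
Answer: $\frac{723465}{340993} \approx 2.1216$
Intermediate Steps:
$m{\left(J,H \right)} = \frac{1}{64}$
$u{\left(P,Q \right)} = -3 + \frac{1}{4 + Q}$ ($u{\left(P,Q \right)} = -3 + \frac{1}{Q + 4} = -3 + \frac{1}{4 + Q}$)
$N = - \frac{64}{207}$ ($N = \frac{1}{\frac{-11 - -24}{4 - 8} + \frac{1}{64}} = \frac{1}{\frac{-11 + 24}{-4} + \frac{1}{64}} = \frac{1}{\left(- \frac{1}{4}\right) 13 + \frac{1}{64}} = \frac{1}{- \frac{13}{4} + \frac{1}{64}} = \frac{1}{- \frac{207}{64}} = - \frac{64}{207} \approx -0.30918$)
$\frac{-1331 - 2164}{N - 1647} = \frac{-1331 - 2164}{- \frac{64}{207} - 1647} = - \frac{3495}{- \frac{340993}{207}} = \left(-3495\right) \left(- \frac{207}{340993}\right) = \frac{723465}{340993}$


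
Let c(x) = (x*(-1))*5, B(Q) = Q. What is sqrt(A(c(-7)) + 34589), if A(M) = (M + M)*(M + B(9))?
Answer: sqrt(37669) ≈ 194.08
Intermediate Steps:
c(x) = -5*x (c(x) = -x*5 = -5*x)
A(M) = 2*M*(9 + M) (A(M) = (M + M)*(M + 9) = (2*M)*(9 + M) = 2*M*(9 + M))
sqrt(A(c(-7)) + 34589) = sqrt(2*(-5*(-7))*(9 - 5*(-7)) + 34589) = sqrt(2*35*(9 + 35) + 34589) = sqrt(2*35*44 + 34589) = sqrt(3080 + 34589) = sqrt(37669)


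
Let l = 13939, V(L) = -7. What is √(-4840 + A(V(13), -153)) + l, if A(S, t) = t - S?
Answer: 13939 + 3*I*√554 ≈ 13939.0 + 70.612*I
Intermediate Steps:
√(-4840 + A(V(13), -153)) + l = √(-4840 + (-153 - 1*(-7))) + 13939 = √(-4840 + (-153 + 7)) + 13939 = √(-4840 - 146) + 13939 = √(-4986) + 13939 = 3*I*√554 + 13939 = 13939 + 3*I*√554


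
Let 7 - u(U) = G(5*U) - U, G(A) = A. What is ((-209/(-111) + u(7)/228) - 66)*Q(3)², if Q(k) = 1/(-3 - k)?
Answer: -541669/303696 ≈ -1.7836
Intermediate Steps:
u(U) = 7 - 4*U (u(U) = 7 - (5*U - U) = 7 - 4*U)
((-209/(-111) + u(7)/228) - 66)*Q(3)² = ((-209/(-111) + (7 - 4*7)/228) - 66)*(-1/(3 + 3))² = ((-209*(-1/111) + (7 - 28)*(1/228)) - 66)*(-1/6)² = ((209/111 - 21*1/228) - 66)*(-1*⅙)² = ((209/111 - 7/76) - 66)*(-⅙)² = (15107/8436 - 66)*(1/36) = -541669/8436*1/36 = -541669/303696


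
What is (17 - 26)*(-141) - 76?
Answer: 1193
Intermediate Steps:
(17 - 26)*(-141) - 76 = -9*(-141) - 76 = 1269 - 76 = 1193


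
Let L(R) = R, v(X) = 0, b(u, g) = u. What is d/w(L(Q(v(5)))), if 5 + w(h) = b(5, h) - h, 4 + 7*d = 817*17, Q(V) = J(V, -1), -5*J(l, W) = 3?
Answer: 69425/21 ≈ 3306.0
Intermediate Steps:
J(l, W) = -⅗ (J(l, W) = -⅕*3 = -⅗)
Q(V) = -⅗
d = 13885/7 (d = -4/7 + (817*17)/7 = -4/7 + (⅐)*13889 = -4/7 + 13889/7 = 13885/7 ≈ 1983.6)
w(h) = -h (w(h) = -5 + (5 - h) = -h)
d/w(L(Q(v(5)))) = 13885/(7*((-1*(-⅗)))) = 13885/(7*(⅗)) = (13885/7)*(5/3) = 69425/21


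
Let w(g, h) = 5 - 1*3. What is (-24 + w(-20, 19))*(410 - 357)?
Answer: -1166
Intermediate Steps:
w(g, h) = 2 (w(g, h) = 5 - 3 = 2)
(-24 + w(-20, 19))*(410 - 357) = (-24 + 2)*(410 - 357) = -22*53 = -1166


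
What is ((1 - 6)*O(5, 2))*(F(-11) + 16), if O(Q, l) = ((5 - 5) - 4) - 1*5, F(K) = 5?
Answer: 945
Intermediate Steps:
O(Q, l) = -9 (O(Q, l) = (0 - 4) - 5 = -4 - 5 = -9)
((1 - 6)*O(5, 2))*(F(-11) + 16) = ((1 - 6)*(-9))*(5 + 16) = -5*(-9)*21 = 45*21 = 945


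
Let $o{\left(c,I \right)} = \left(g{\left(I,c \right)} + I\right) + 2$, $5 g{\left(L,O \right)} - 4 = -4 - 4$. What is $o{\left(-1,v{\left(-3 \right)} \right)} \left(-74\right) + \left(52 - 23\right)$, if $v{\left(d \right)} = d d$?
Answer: $- \frac{3629}{5} \approx -725.8$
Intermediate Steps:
$g{\left(L,O \right)} = - \frac{4}{5}$ ($g{\left(L,O \right)} = \frac{4}{5} + \frac{-4 - 4}{5} = \frac{4}{5} + \frac{1}{5} \left(-8\right) = \frac{4}{5} - \frac{8}{5} = - \frac{4}{5}$)
$v{\left(d \right)} = d^{2}$
$o{\left(c,I \right)} = \frac{6}{5} + I$ ($o{\left(c,I \right)} = \left(- \frac{4}{5} + I\right) + 2 = \frac{6}{5} + I$)
$o{\left(-1,v{\left(-3 \right)} \right)} \left(-74\right) + \left(52 - 23\right) = \left(\frac{6}{5} + \left(-3\right)^{2}\right) \left(-74\right) + \left(52 - 23\right) = \left(\frac{6}{5} + 9\right) \left(-74\right) + \left(52 - 23\right) = \frac{51}{5} \left(-74\right) + 29 = - \frac{3774}{5} + 29 = - \frac{3629}{5}$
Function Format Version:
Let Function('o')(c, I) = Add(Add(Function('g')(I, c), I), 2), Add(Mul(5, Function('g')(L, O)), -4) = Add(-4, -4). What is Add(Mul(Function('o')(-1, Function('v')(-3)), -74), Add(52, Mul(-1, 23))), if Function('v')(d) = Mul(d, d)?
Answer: Rational(-3629, 5) ≈ -725.80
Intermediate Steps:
Function('g')(L, O) = Rational(-4, 5) (Function('g')(L, O) = Add(Rational(4, 5), Mul(Rational(1, 5), Add(-4, -4))) = Add(Rational(4, 5), Mul(Rational(1, 5), -8)) = Add(Rational(4, 5), Rational(-8, 5)) = Rational(-4, 5))
Function('v')(d) = Pow(d, 2)
Function('o')(c, I) = Add(Rational(6, 5), I) (Function('o')(c, I) = Add(Add(Rational(-4, 5), I), 2) = Add(Rational(6, 5), I))
Add(Mul(Function('o')(-1, Function('v')(-3)), -74), Add(52, Mul(-1, 23))) = Add(Mul(Add(Rational(6, 5), Pow(-3, 2)), -74), Add(52, Mul(-1, 23))) = Add(Mul(Add(Rational(6, 5), 9), -74), Add(52, -23)) = Add(Mul(Rational(51, 5), -74), 29) = Add(Rational(-3774, 5), 29) = Rational(-3629, 5)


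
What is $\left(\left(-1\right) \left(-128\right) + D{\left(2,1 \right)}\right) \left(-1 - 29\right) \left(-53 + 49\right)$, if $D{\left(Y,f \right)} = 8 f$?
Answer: $16320$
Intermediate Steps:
$\left(\left(-1\right) \left(-128\right) + D{\left(2,1 \right)}\right) \left(-1 - 29\right) \left(-53 + 49\right) = \left(\left(-1\right) \left(-128\right) + 8 \cdot 1\right) \left(-1 - 29\right) \left(-53 + 49\right) = \left(128 + 8\right) \left(\left(-30\right) \left(-4\right)\right) = 136 \cdot 120 = 16320$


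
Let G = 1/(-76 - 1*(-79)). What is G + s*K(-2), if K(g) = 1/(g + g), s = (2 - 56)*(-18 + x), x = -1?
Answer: -1537/6 ≈ -256.17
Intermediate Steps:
G = ⅓ (G = 1/(-76 + 79) = 1/3 = ⅓ ≈ 0.33333)
s = 1026 (s = (2 - 56)*(-18 - 1) = -54*(-19) = 1026)
K(g) = 1/(2*g)
G + s*K(-2) = ⅓ + 1026*((½)/(-2)) = ⅓ + 1026*((½)*(-½)) = ⅓ + 1026*(-¼) = ⅓ - 513/2 = -1537/6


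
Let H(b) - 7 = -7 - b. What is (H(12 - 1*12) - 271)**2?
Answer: 73441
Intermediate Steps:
H(b) = -b (H(b) = 7 + (-7 - b) = -b)
(H(12 - 1*12) - 271)**2 = (-(12 - 1*12) - 271)**2 = (-(12 - 12) - 271)**2 = (-1*0 - 271)**2 = (0 - 271)**2 = (-271)**2 = 73441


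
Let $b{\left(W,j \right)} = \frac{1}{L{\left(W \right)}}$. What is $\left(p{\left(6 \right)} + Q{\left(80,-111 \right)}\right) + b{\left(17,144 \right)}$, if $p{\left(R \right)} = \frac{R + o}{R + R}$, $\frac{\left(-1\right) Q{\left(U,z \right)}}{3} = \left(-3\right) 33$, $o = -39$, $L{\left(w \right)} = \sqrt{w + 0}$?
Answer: $\frac{1177}{4} + \frac{\sqrt{17}}{17} \approx 294.49$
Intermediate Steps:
$L{\left(w \right)} = \sqrt{w}$
$Q{\left(U,z \right)} = 297$ ($Q{\left(U,z \right)} = - 3 \left(\left(-3\right) 33\right) = \left(-3\right) \left(-99\right) = 297$)
$b{\left(W,j \right)} = \frac{1}{\sqrt{W}}$
$p{\left(R \right)} = \frac{-39 + R}{2 R}$ ($p{\left(R \right)} = \frac{R - 39}{R + R} = \frac{-39 + R}{2 R}$)
$\left(p{\left(6 \right)} + Q{\left(80,-111 \right)}\right) + b{\left(17,144 \right)} = \left(\frac{-39 + 6}{2 \cdot 6} + 297\right) + \frac{1}{\sqrt{17}} = \left(\frac{1}{2} \cdot \frac{1}{6} \left(-33\right) + 297\right) + \frac{\sqrt{17}}{17} = \left(- \frac{11}{4} + 297\right) + \frac{\sqrt{17}}{17} = \frac{1177}{4} + \frac{\sqrt{17}}{17}$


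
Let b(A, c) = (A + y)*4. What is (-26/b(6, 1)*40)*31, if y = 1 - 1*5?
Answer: -4030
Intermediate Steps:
y = -4 (y = 1 - 5 = -4)
b(A, c) = -16 + 4*A (b(A, c) = (A - 4)*4 = (-4 + A)*4 = -16 + 4*A)
(-26/b(6, 1)*40)*31 = (-26/(-16 + 4*6)*40)*31 = (-26/(-16 + 24)*40)*31 = (-26/8*40)*31 = (-26*⅛*40)*31 = -13/4*40*31 = -130*31 = -4030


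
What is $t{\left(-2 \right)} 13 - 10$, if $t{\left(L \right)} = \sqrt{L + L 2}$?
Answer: $-10 + 13 i \sqrt{6} \approx -10.0 + 31.843 i$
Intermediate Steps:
$t{\left(L \right)} = \sqrt{3} \sqrt{L}$ ($t{\left(L \right)} = \sqrt{L + 2 L} = \sqrt{3 L} = \sqrt{3} \sqrt{L}$)
$t{\left(-2 \right)} 13 - 10 = \sqrt{3} \sqrt{-2} \cdot 13 - 10 = \sqrt{3} i \sqrt{2} \cdot 13 - 10 = i \sqrt{6} \cdot 13 - 10 = 13 i \sqrt{6} - 10 = -10 + 13 i \sqrt{6}$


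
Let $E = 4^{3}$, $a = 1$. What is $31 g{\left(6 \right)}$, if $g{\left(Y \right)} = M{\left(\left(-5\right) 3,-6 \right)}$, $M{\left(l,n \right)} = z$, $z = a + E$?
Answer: $2015$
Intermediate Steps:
$E = 64$
$z = 65$ ($z = 1 + 64 = 65$)
$M{\left(l,n \right)} = 65$
$g{\left(Y \right)} = 65$
$31 g{\left(6 \right)} = 31 \cdot 65 = 2015$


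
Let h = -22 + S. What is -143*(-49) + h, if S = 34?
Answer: 7019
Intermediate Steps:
h = 12 (h = -22 + 34 = 12)
-143*(-49) + h = -143*(-49) + 12 = 7007 + 12 = 7019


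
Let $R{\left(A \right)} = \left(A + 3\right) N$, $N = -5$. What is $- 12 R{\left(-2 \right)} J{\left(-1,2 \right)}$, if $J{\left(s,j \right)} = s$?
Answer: $-60$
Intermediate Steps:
$R{\left(A \right)} = -15 - 5 A$ ($R{\left(A \right)} = \left(A + 3\right) \left(-5\right) = \left(3 + A\right) \left(-5\right) = -15 - 5 A$)
$- 12 R{\left(-2 \right)} J{\left(-1,2 \right)} = - 12 \left(-15 - -10\right) \left(-1\right) = - 12 \left(-15 + 10\right) \left(-1\right) = \left(-12\right) \left(-5\right) \left(-1\right) = 60 \left(-1\right) = -60$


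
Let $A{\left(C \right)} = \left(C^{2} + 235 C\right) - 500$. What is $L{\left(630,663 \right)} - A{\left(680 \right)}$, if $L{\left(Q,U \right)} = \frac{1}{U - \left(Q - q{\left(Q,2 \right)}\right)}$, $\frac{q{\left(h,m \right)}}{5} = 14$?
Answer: $- \frac{64035099}{103} \approx -6.217 \cdot 10^{5}$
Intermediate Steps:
$A{\left(C \right)} = -500 + C^{2} + 235 C$
$q{\left(h,m \right)} = 70$ ($q{\left(h,m \right)} = 5 \cdot 14 = 70$)
$L{\left(Q,U \right)} = \frac{1}{70 + U - Q}$ ($L{\left(Q,U \right)} = \frac{1}{U - \left(-70 + Q\right)} = \frac{1}{70 + U - Q}$)
$L{\left(630,663 \right)} - A{\left(680 \right)} = \frac{1}{70 + 663 - 630} - \left(-500 + 680^{2} + 235 \cdot 680\right) = \frac{1}{70 + 663 - 630} - \left(-500 + 462400 + 159800\right) = \frac{1}{103} - 621700 = - \frac{64035099}{103}$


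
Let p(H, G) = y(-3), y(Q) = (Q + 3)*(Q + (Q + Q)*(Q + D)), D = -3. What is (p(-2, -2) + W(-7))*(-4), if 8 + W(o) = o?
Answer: 60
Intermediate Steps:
W(o) = -8 + o
y(Q) = (3 + Q)*(Q + 2*Q*(-3 + Q)) (y(Q) = (Q + 3)*(Q + (Q + Q)*(Q - 3)) = (3 + Q)*(Q + (2*Q)*(-3 + Q)) = (3 + Q)*(Q + 2*Q*(-3 + Q)))
p(H, G) = 0 (p(H, G) = -3*(-15 - 3 + 2*(-3)**2) = -3*(-15 - 3 + 2*9) = -3*(-15 - 3 + 18) = -3*0 = 0)
(p(-2, -2) + W(-7))*(-4) = (0 + (-8 - 7))*(-4) = (0 - 15)*(-4) = -15*(-4) = 60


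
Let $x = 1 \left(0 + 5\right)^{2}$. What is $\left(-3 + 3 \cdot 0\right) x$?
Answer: $-75$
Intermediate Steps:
$x = 25$ ($x = 1 \cdot 5^{2} = 1 \cdot 25 = 25$)
$\left(-3 + 3 \cdot 0\right) x = \left(-3 + 3 \cdot 0\right) 25 = \left(-3 + 0\right) 25 = \left(-3\right) 25 = -75$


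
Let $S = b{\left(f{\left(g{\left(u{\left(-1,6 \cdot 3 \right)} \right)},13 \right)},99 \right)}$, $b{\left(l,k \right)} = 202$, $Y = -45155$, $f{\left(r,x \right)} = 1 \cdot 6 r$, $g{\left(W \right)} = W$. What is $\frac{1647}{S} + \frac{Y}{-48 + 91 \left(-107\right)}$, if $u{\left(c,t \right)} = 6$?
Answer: $\frac{5047441}{395314} \approx 12.768$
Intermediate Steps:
$f{\left(r,x \right)} = 6 r$
$S = 202$
$\frac{1647}{S} + \frac{Y}{-48 + 91 \left(-107\right)} = \frac{1647}{202} - \frac{45155}{-48 + 91 \left(-107\right)} = 1647 \cdot \frac{1}{202} - \frac{45155}{-48 - 9737} = \frac{1647}{202} - \frac{45155}{-9785} = \frac{1647}{202} - - \frac{9031}{1957} = \frac{1647}{202} + \frac{9031}{1957} = \frac{5047441}{395314}$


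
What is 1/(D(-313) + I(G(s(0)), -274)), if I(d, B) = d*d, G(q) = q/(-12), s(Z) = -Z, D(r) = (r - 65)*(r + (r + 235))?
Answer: 1/147798 ≈ 6.7660e-6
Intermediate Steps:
D(r) = (-65 + r)*(235 + 2*r) (D(r) = (-65 + r)*(r + (235 + r)) = (-65 + r)*(235 + 2*r))
G(q) = -q/12 (G(q) = q*(-1/12) = -q/12)
I(d, B) = d²
1/(D(-313) + I(G(s(0)), -274)) = 1/((-15275 + 2*(-313)² + 105*(-313)) + (-(-1)*0/12)²) = 1/((-15275 + 2*97969 - 32865) + (-1/12*0)²) = 1/((-15275 + 195938 - 32865) + 0²) = 1/(147798 + 0) = 1/147798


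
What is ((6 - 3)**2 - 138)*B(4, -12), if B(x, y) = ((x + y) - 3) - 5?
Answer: 2064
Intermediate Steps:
B(x, y) = -8 + x + y (B(x, y) = (-3 + x + y) - 5 = -8 + x + y)
((6 - 3)**2 - 138)*B(4, -12) = ((6 - 3)**2 - 138)*(-8 + 4 - 12) = (3**2 - 138)*(-16) = (9 - 138)*(-16) = -129*(-16) = 2064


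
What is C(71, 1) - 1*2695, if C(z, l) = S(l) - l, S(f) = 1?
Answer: -2695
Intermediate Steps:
C(z, l) = 1 - l
C(71, 1) - 1*2695 = (1 - 1*1) - 1*2695 = (1 - 1) - 2695 = 0 - 2695 = -2695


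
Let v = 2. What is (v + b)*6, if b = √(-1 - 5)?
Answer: 12 + 6*I*√6 ≈ 12.0 + 14.697*I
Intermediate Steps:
b = I*√6 (b = √(-6) = I*√6 ≈ 2.4495*I)
(v + b)*6 = (2 + I*√6)*6 = 12 + 6*I*√6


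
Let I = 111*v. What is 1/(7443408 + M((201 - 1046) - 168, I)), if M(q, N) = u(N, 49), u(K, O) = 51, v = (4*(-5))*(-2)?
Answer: 1/7443459 ≈ 1.3435e-7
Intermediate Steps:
v = 40 (v = -20*(-2) = 40)
I = 4440 (I = 111*40 = 4440)
M(q, N) = 51
1/(7443408 + M((201 - 1046) - 168, I)) = 1/(7443408 + 51) = 1/7443459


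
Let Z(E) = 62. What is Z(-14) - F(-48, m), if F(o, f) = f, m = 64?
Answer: -2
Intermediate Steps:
Z(-14) - F(-48, m) = 62 - 1*64 = 62 - 64 = -2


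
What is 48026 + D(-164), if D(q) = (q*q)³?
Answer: 19456427019162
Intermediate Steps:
D(q) = q⁶ (D(q) = (q²)³ = q⁶)
48026 + D(-164) = 48026 + (-164)⁶ = 48026 + 19456426971136 = 19456427019162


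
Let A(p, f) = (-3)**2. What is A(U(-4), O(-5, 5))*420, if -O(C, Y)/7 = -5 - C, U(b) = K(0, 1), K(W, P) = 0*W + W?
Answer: 3780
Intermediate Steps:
K(W, P) = W (K(W, P) = 0 + W = W)
U(b) = 0
O(C, Y) = 35 + 7*C (O(C, Y) = -7*(-5 - C) = 35 + 7*C)
A(p, f) = 9
A(U(-4), O(-5, 5))*420 = 9*420 = 3780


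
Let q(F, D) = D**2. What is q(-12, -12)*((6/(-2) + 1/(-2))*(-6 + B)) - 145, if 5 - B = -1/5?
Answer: 1291/5 ≈ 258.20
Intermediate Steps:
B = 26/5 (B = 5 - (-1)/5 = 5 - 1*(-1/5) = 5 + 1/5 = 26/5 ≈ 5.2000)
q(-12, -12)*((6/(-2) + 1/(-2))*(-6 + B)) - 145 = (-12)**2*((6/(-2) + 1/(-2))*(-6 + 26/5)) - 145 = 144*((6*(-1/2) + 1*(-1/2))*(-4/5)) - 145 = 144*((-3 - 1/2)*(-4/5)) - 145 = 144*(-7/2*(-4/5)) - 145 = 144*(14/5) - 145 = 2016/5 - 145 = 1291/5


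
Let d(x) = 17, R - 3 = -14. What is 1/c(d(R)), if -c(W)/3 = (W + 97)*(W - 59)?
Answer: 1/14364 ≈ 6.9618e-5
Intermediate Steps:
R = -11 (R = 3 - 14 = -11)
c(W) = -3*(-59 + W)*(97 + W) (c(W) = -3*(W + 97)*(W - 59) = -3*(97 + W)*(-59 + W) = -3*(-59 + W)*(97 + W))
1/c(d(R)) = 1/(17169 - 114*17 - 3*17**2) = 1/(17169 - 1938 - 3*289) = 1/(17169 - 1938 - 867) = 1/14364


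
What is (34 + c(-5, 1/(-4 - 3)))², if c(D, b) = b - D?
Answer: 73984/49 ≈ 1509.9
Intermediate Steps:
(34 + c(-5, 1/(-4 - 3)))² = (34 + (1/(-4 - 3) - 1*(-5)))² = (34 + (1/(-7) + 5))² = (34 + (-⅐ + 5))² = (34 + 34/7)² = (272/7)² = 73984/49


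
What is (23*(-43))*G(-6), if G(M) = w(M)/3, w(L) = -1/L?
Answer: -989/18 ≈ -54.944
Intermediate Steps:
G(M) = -1/(3*M) (G(M) = -1/M/3 = -1/M*(⅓) = -1/(3*M))
(23*(-43))*G(-6) = (23*(-43))*(-⅓/(-6)) = -(-989)*(-1)/(3*6) = -989*1/18 = -989/18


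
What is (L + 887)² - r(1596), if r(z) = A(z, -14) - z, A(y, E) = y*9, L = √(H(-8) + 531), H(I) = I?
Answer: 774524 + 1774*√523 ≈ 8.1509e+5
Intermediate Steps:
L = √523 (L = √(-8 + 531) = √523 ≈ 22.869)
A(y, E) = 9*y
r(z) = 8*z (r(z) = 9*z - z = 8*z)
(L + 887)² - r(1596) = (√523 + 887)² - 8*1596 = (887 + √523)² - 1*12768 = (887 + √523)² - 12768 = -12768 + (887 + √523)²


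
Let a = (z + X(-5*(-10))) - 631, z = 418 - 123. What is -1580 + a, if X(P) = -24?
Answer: -1940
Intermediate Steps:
z = 295
a = -360 (a = (295 - 24) - 631 = 271 - 631 = -360)
-1580 + a = -1580 - 360 = -1940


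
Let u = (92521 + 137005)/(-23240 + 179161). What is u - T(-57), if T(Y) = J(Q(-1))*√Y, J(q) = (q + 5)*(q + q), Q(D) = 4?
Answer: 229526/155921 - 72*I*√57 ≈ 1.4721 - 543.59*I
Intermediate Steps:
u = 229526/155921 ≈ 1.4721
J(q) = 2*q*(5 + q) (J(q) = (5 + q)*(2*q) = 2*q*(5 + q))
T(Y) = 72*√Y (T(Y) = (2*4*(5 + 4))*√Y = (2*4*9)*√Y = 72*√Y)
u - T(-57) = 229526/155921 - 72*√(-57) = 229526/155921 - 72*I*√57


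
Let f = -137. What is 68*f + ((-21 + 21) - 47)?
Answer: -9363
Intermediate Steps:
68*f + ((-21 + 21) - 47) = 68*(-137) + ((-21 + 21) - 47) = -9316 + (0 - 47) = -9316 - 47 = -9363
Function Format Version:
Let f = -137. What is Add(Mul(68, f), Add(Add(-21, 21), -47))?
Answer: -9363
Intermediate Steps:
Add(Mul(68, f), Add(Add(-21, 21), -47)) = Add(Mul(68, -137), Add(Add(-21, 21), -47)) = Add(-9316, Add(0, -47)) = Add(-9316, -47) = -9363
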